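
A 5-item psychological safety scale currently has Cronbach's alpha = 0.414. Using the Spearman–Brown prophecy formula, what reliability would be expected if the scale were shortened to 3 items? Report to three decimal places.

Length factor m = 3/5 = 0.6000
α' = m·α / (1 − (1−m)·α)
   = 3/5 × 0.414 / (1 − (1 − 3/5) × 0.414)
   = 0.2484 / 0.8344 = 0.298

predicted reliability = 0.298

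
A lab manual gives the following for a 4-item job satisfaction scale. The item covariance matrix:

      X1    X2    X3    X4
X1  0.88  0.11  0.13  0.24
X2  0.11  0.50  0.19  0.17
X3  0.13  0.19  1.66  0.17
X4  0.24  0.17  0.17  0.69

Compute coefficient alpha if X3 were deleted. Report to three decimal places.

coefficient alpha = 0.502

Remaining items: X1, X2, X4 (k = 3).
Σσᵢ² = 0.88 + 0.50 + 0.69 = 2.07
σ²_T = 2.07 + 2 × 0.52 = 3.11
α (item deleted) = (3/2)·(1 − 2.07/3.11) = 0.502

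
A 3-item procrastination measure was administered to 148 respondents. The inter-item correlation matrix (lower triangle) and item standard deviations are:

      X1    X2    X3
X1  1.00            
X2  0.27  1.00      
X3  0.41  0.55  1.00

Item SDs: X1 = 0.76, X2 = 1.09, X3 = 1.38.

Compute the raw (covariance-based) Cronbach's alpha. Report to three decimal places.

Σσ²ᵢ = 0.76² + 1.09² + 1.38² = 3.6701
Covariances σ_ij = r_ij · s_i · s_j:
  σ(X1,X2) = 0.27 × 0.76 × 1.09 = 0.2237
  σ(X1,X3) = 0.41 × 0.76 × 1.38 = 0.4300
  σ(X2,X3) = 0.55 × 1.09 × 1.38 = 0.8273
σ²_T = Σσ²ᵢ + 2·Σσ_ij = 3.6701 + 2 × 1.4810 = 6.6321
α = (3/2)·(1 − 3.6701/6.6321) = 0.670

α = 0.670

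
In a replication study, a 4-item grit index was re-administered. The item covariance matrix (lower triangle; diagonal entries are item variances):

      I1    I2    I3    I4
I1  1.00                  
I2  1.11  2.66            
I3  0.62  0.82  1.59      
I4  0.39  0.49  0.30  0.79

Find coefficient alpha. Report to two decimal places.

coefficient alpha = 0.74

Σσ²ᵢ = 1.00 + 2.66 + 1.59 + 0.79 = 6.04
Sum of off-diagonal covariances = 3.73
Var(T) = 6.04 + 2 × 3.73 = 13.50
α = (k/(k−1))·(1 − Σσ²ᵢ/Var(T)) = (4/3)·(1 − 6.04/13.50) = 0.74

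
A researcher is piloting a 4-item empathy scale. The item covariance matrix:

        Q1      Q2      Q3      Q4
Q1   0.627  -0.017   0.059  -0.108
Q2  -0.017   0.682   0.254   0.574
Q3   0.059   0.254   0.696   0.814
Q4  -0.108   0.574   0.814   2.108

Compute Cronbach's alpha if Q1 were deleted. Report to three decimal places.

Cronbach's alpha = 0.728

Remaining items: Q2, Q3, Q4 (k = 3).
Σσᵢ² = 0.682 + 0.696 + 2.108 = 3.486
σ²_T = 3.486 + 2 × 1.642 = 6.770
α (item deleted) = (3/2)·(1 − 3.486/6.770) = 0.728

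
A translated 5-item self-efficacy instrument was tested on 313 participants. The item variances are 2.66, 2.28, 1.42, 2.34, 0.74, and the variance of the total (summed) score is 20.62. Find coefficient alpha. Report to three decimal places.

α = 0.678

Σσ²ᵢ = 2.66 + 2.28 + 1.42 + 2.34 + 0.74 = 9.44
α = (k/(k−1))·(1 − Σσ²ᵢ/σ²_total) = (5/4)·(1 − 9.44/20.62) = 0.678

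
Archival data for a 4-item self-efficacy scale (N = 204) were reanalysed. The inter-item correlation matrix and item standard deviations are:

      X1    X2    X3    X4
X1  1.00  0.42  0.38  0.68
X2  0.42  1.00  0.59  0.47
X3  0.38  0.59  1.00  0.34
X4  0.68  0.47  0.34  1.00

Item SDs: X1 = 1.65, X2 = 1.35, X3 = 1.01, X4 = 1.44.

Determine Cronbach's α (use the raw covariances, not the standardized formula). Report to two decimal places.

Σσ²ᵢ = 1.65² + 1.35² + 1.01² + 1.44² = 7.6387
Covariances σ_ij = r_ij · s_i · s_j:
  σ(X1,X2) = 0.42 × 1.65 × 1.35 = 0.9355
  σ(X1,X3) = 0.38 × 1.65 × 1.01 = 0.6333
  σ(X1,X4) = 0.68 × 1.65 × 1.44 = 1.6157
  σ(X2,X3) = 0.59 × 1.35 × 1.01 = 0.8045
  σ(X2,X4) = 0.47 × 1.35 × 1.44 = 0.9137
  σ(X3,X4) = 0.34 × 1.01 × 1.44 = 0.4945
σ²_T = Σσ²ᵢ + 2·Σσ_ij = 7.6387 + 2 × 5.3972 = 18.4331
α = (4/3)·(1 − 7.6387/18.4331) = 0.78

Cronbach's α = 0.78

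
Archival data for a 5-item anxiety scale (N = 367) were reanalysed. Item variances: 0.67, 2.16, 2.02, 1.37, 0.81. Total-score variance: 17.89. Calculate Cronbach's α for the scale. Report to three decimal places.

Σσᵢ² = 0.67 + 2.16 + 2.02 + 1.37 + 0.81 = 7.03
α = (k/(k−1))·(1 − Σσᵢ²/total variance) = (5/4)·(1 − 7.03/17.89) = 0.759

α = 0.759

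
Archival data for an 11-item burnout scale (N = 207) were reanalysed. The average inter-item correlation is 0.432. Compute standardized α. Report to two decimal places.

Standardized α = k·r̄ / (1 + (k−1)·r̄) = 11 × 0.432 / (1 + 10 × 0.432)
  = 4.7520 / 5.3200 = 0.89

α = 0.89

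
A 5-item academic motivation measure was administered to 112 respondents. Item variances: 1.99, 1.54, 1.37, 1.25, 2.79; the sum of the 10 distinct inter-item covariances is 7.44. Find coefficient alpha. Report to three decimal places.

Σσ²ᵢ = 1.99 + 1.54 + 1.37 + 1.25 + 2.79 = 8.94
Sum of distinct covariances = 7.44
σ²_total = Σσ²ᵢ + 2·Σcov = 8.94 + 2 × 7.44 = 23.82
α = (5/4)·(1 − 8.94/23.82) = 0.781

α = 0.781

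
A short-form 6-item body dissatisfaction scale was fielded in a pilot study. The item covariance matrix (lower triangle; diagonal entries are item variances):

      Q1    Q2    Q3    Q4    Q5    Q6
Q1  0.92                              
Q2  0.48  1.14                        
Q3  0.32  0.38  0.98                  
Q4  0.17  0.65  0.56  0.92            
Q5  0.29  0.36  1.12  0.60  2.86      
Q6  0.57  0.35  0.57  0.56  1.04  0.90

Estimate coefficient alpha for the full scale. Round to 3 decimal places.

ΣVar(i) = 0.92 + 1.14 + 0.98 + 0.92 + 2.86 + 0.90 = 7.72
Sum of off-diagonal covariances = 8.02
total variance = 7.72 + 2 × 8.02 = 23.76
α = (k/(k−1))·(1 − ΣVar(i)/total variance) = (6/5)·(1 − 7.72/23.76) = 0.810

α = 0.810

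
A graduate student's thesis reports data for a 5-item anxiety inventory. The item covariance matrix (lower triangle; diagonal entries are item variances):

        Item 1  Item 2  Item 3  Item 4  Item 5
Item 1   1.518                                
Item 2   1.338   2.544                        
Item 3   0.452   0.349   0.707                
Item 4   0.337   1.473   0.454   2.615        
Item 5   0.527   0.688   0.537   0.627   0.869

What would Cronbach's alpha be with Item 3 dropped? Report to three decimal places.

Cronbach's alpha = 0.759

Remaining items: Item 1, Item 2, Item 4, Item 5 (k = 4).
Σσᵢ² = 1.518 + 2.544 + 2.615 + 0.869 = 7.546
Var(T) = 7.546 + 2 × 4.990 = 17.526
α (item deleted) = (4/3)·(1 − 7.546/17.526) = 0.759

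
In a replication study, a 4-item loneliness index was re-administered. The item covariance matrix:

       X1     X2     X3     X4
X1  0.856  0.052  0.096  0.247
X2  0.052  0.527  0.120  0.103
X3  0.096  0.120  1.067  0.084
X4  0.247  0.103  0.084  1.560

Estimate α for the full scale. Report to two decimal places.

α = 0.35

Σσᵢ² = 0.856 + 0.527 + 1.067 + 1.560 = 4.010
Σ_{i<j} σ_ij = 0.702
σ²_total = 4.010 + 2 × 0.702 = 5.414
α = (k/(k−1))·(1 − Σσᵢ²/σ²_total) = (4/3)·(1 − 4.010/5.414) = 0.35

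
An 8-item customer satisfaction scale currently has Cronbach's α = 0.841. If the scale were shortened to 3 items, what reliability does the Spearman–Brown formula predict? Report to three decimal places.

Length factor m = 3/8 = 0.3750
α' = m·α / (1 − (1−m)·α)
   = 3/8 × 0.841 / (1 − (1 − 3/8) × 0.841)
   = 0.3154 / 0.4744 = 0.665

predicted reliability = 0.665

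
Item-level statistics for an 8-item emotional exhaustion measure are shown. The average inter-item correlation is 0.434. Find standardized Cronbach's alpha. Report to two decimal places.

α = 0.86

Standardized α = k·r̄ / (1 + (k−1)·r̄) = 8 × 0.434 / (1 + 7 × 0.434)
  = 3.4720 / 4.0380 = 0.86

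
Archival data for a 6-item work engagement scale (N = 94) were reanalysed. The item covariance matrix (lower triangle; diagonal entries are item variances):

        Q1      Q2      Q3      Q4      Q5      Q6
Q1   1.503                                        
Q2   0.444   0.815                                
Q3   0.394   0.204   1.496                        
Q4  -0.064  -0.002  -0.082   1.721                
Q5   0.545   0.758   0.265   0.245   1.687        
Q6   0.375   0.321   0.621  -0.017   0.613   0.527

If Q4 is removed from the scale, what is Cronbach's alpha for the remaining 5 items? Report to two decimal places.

Remaining items: Q1, Q2, Q3, Q5, Q6 (k = 5).
Σσ²ᵢ = 1.503 + 0.815 + 1.496 + 1.687 + 0.527 = 6.028
Var(T) = 6.028 + 2 × 4.540 = 15.108
α (item deleted) = (5/4)·(1 − 6.028/15.108) = 0.75

Cronbach's alpha = 0.75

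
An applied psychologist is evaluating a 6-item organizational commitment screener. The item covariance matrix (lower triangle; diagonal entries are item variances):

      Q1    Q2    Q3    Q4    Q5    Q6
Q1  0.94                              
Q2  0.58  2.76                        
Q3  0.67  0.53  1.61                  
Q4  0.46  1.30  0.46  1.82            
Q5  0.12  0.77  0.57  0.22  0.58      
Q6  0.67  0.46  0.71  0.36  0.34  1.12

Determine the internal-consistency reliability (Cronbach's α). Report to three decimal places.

Cronbach's α = 0.781

Σσᵢ² = 0.94 + 2.76 + 1.61 + 1.82 + 0.58 + 1.12 = 8.83
Sum of the distinct covariances = 8.22
σ²_T = 8.83 + 2 × 8.22 = 25.27
α = (k/(k−1))·(1 − Σσᵢ²/σ²_T) = (6/5)·(1 − 8.83/25.27) = 0.781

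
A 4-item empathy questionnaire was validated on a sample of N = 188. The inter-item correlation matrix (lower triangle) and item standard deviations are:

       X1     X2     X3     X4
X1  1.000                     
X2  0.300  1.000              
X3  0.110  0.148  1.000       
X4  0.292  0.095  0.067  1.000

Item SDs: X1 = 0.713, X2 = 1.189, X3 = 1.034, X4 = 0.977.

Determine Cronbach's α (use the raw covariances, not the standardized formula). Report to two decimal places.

α = 0.42

Σσ²ᵢ = 0.713² + 1.189² + 1.034² + 0.977² = 3.9458
Covariances σ_ij = r_ij · s_i · s_j:
  σ(X1,X2) = 0.300 × 0.713 × 1.189 = 0.2543
  σ(X1,X3) = 0.110 × 0.713 × 1.034 = 0.0811
  σ(X1,X4) = 0.292 × 0.713 × 0.977 = 0.2034
  σ(X2,X3) = 0.148 × 1.189 × 1.034 = 0.1820
  σ(X2,X4) = 0.095 × 1.189 × 0.977 = 0.1104
  σ(X3,X4) = 0.067 × 1.034 × 0.977 = 0.0677
σ²_T = Σσ²ᵢ + 2·Σσ_ij = 3.9458 + 2 × 0.8989 = 5.7436
α = (4/3)·(1 − 3.9458/5.7436) = 0.42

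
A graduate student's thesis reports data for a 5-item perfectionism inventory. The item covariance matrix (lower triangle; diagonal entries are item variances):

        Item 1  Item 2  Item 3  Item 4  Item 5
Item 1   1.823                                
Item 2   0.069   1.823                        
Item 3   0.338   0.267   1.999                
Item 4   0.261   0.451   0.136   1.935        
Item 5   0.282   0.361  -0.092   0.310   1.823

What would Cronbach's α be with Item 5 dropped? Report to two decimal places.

Remaining items: Item 1, Item 2, Item 3, Item 4 (k = 4).
Σσ²ᵢ = 1.823 + 1.823 + 1.999 + 1.935 = 7.580
Var(T) = 7.580 + 2 × 1.522 = 10.624
α (item deleted) = (4/3)·(1 − 7.580/10.624) = 0.38

α = 0.38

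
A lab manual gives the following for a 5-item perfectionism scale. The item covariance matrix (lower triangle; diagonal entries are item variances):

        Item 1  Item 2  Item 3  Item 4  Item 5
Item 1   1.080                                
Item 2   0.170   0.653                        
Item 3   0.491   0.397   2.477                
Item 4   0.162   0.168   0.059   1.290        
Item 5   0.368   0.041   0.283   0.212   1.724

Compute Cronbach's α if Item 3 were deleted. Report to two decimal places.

Remaining items: Item 1, Item 2, Item 4, Item 5 (k = 4).
Σσ²ᵢ = 1.080 + 0.653 + 1.290 + 1.724 = 4.747
Var(T) = 4.747 + 2 × 1.121 = 6.989
α (item deleted) = (4/3)·(1 − 4.747/6.989) = 0.43

Cronbach's α = 0.43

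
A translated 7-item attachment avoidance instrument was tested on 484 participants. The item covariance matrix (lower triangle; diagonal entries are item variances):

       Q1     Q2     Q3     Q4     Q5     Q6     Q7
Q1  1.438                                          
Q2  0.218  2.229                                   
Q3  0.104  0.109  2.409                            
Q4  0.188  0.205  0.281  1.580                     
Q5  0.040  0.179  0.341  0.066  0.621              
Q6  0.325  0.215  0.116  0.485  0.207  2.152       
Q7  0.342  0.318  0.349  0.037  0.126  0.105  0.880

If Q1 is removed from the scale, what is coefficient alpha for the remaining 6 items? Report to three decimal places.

α = 0.467

Remaining items: Q2, Q3, Q4, Q5, Q6, Q7 (k = 6).
Σσᵢ² = 2.229 + 2.409 + 1.580 + 0.621 + 2.152 + 0.880 = 9.871
Var(T) = 9.871 + 2 × 3.139 = 16.149
α (item deleted) = (6/5)·(1 − 9.871/16.149) = 0.467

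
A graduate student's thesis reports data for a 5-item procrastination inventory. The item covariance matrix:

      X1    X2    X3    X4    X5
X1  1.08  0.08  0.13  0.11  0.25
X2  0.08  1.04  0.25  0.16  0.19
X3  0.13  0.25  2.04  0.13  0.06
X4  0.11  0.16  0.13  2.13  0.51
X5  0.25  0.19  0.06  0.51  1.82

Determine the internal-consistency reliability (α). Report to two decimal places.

sum of item variances = 1.08 + 1.04 + 2.04 + 2.13 + 1.82 = 8.11
Σ_{i<j} σ_ij = 1.87
σ²_total = 8.11 + 2 × 1.87 = 11.85
α = (k/(k−1))·(1 − sum of item variances/σ²_total) = (5/4)·(1 − 8.11/11.85) = 0.39

α = 0.39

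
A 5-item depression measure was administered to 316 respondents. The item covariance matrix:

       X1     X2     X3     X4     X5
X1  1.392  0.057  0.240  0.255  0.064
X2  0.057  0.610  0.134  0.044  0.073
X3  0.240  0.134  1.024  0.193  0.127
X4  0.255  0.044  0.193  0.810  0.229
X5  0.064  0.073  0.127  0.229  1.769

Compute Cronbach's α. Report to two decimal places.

Cronbach's α = 0.42

ΣVar(i) = 1.392 + 0.610 + 1.024 + 0.810 + 1.769 = 5.605
Sum of the distinct covariances = 1.416
σ²_T = 5.605 + 2 × 1.416 = 8.437
α = (k/(k−1))·(1 − ΣVar(i)/σ²_T) = (5/4)·(1 − 5.605/8.437) = 0.42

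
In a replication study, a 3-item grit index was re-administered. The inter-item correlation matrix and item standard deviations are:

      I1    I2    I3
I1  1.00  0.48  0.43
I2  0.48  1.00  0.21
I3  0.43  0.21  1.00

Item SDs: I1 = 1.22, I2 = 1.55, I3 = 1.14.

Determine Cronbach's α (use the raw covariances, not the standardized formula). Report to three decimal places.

Σσ²ᵢ = 1.22² + 1.55² + 1.14² = 5.1905
Covariances σ_ij = r_ij · s_i · s_j:
  σ(I1,I2) = 0.48 × 1.22 × 1.55 = 0.9077
  σ(I1,I3) = 0.43 × 1.22 × 1.14 = 0.5980
  σ(I2,I3) = 0.21 × 1.55 × 1.14 = 0.3711
σ²_T = Σσ²ᵢ + 2·Σσ_ij = 5.1905 + 2 × 1.8768 = 8.9441
α = (3/2)·(1 − 5.1905/8.9441) = 0.630

Cronbach's α = 0.630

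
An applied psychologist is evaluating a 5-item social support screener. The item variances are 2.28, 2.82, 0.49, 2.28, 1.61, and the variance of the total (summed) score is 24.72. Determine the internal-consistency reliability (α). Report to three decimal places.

α = 0.771

Σσᵢ² = 2.28 + 2.82 + 0.49 + 2.28 + 1.61 = 9.48
α = (k/(k−1))·(1 − Σσᵢ²/total variance) = (5/4)·(1 − 9.48/24.72) = 0.771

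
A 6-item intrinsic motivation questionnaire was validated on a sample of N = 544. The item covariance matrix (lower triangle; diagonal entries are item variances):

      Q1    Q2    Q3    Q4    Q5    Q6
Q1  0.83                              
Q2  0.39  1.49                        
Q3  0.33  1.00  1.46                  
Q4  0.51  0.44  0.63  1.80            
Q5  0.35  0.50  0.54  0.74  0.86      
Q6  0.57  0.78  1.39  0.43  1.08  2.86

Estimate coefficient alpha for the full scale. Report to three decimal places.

α = 0.811

Σσᵢ² = 0.83 + 1.49 + 1.46 + 1.80 + 0.86 + 2.86 = 9.30
Sum of off-diagonal covariances = 9.68
total variance = 9.30 + 2 × 9.68 = 28.66
α = (k/(k−1))·(1 − Σσᵢ²/total variance) = (6/5)·(1 − 9.30/28.66) = 0.811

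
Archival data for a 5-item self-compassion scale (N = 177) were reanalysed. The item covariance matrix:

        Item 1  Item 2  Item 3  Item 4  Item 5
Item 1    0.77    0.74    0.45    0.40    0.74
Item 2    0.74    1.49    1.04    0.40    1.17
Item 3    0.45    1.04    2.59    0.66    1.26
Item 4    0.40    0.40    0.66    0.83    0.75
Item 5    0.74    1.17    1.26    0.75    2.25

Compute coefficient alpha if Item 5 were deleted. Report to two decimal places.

coefficient alpha = 0.75

Remaining items: Item 1, Item 2, Item 3, Item 4 (k = 4).
Σσᵢ² = 0.77 + 1.49 + 2.59 + 0.83 = 5.68
total variance = 5.68 + 2 × 3.69 = 13.06
α (item deleted) = (4/3)·(1 − 5.68/13.06) = 0.75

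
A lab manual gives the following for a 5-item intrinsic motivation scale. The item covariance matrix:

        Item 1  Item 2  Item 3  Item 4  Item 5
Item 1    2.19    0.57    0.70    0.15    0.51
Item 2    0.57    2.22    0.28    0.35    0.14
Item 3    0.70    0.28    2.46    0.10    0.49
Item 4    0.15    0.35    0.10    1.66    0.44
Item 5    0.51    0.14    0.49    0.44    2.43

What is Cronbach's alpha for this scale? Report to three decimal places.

sum of item variances = 2.19 + 2.22 + 2.46 + 1.66 + 2.43 = 10.96
Σ_{i<j} σ_ij = 3.73
total variance = 10.96 + 2 × 3.73 = 18.42
α = (k/(k−1))·(1 − sum of item variances/total variance) = (5/4)·(1 − 10.96/18.42) = 0.506

α = 0.506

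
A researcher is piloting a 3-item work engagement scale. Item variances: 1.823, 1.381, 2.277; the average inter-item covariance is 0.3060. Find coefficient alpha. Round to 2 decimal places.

α = 0.38

ΣVar(i) = 1.823 + 1.381 + 2.277 = 5.481
Sum of the 3 distinct covariances = 3 × 0.3060 = 0.9180
σ²_T = ΣVar(i) + 2·Σcov = 5.481 + 2 × 0.9180 = 7.3170
α = (3/2)·(1 − 5.481/7.3170) = 0.38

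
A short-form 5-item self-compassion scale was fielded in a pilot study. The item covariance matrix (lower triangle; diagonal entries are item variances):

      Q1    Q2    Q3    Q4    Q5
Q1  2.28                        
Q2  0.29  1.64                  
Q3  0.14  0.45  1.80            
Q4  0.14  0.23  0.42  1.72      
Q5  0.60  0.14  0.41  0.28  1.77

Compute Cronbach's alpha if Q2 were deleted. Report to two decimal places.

α = 0.46

Remaining items: Q1, Q3, Q4, Q5 (k = 4).
Σσ²ᵢ = 2.28 + 1.80 + 1.72 + 1.77 = 7.57
σ²_total = 7.57 + 2 × 1.99 = 11.55
α (item deleted) = (4/3)·(1 − 7.57/11.55) = 0.46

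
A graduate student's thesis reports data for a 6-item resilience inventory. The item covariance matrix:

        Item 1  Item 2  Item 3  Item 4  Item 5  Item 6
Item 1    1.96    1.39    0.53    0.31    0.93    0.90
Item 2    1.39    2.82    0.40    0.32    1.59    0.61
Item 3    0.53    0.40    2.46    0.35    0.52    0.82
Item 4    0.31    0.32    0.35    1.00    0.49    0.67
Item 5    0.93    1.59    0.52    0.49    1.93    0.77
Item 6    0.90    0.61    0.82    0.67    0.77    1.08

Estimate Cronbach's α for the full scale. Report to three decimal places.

Σσ²ᵢ = 1.96 + 2.82 + 2.46 + 1.00 + 1.93 + 1.08 = 11.25
Σ_{i<j} σ_ij = 10.60
σ²_total = 11.25 + 2 × 10.60 = 32.45
α = (k/(k−1))·(1 − Σσ²ᵢ/σ²_total) = (6/5)·(1 − 11.25/32.45) = 0.784

α = 0.784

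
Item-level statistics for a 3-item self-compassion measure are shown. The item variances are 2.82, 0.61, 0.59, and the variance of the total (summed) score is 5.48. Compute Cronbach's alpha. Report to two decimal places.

α = 0.40

Σσᵢ² = 2.82 + 0.61 + 0.59 = 4.02
α = (k/(k−1))·(1 − Σσᵢ²/σ²_total) = (3/2)·(1 − 4.02/5.48) = 0.40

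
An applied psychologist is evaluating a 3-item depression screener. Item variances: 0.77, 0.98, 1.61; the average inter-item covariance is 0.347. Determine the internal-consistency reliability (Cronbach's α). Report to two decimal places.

Cronbach's α = 0.57

sum of item variances = 0.77 + 0.98 + 1.61 = 3.36
Sum of the 3 distinct covariances = 3 × 0.347 = 1.041
σ²_total = sum of item variances + 2·Σcov = 3.36 + 2 × 1.041 = 5.442
α = (3/2)·(1 − 3.36/5.442) = 0.57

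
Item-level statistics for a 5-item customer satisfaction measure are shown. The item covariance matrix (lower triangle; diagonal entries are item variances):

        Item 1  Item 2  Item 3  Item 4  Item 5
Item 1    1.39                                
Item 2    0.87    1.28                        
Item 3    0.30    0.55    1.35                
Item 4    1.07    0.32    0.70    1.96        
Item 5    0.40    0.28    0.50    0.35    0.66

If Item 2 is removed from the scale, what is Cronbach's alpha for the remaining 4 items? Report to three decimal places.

Remaining items: Item 1, Item 3, Item 4, Item 5 (k = 4).
Σσ²ᵢ = 1.39 + 1.35 + 1.96 + 0.66 = 5.36
σ²_T = 5.36 + 2 × 3.32 = 12.00
α (item deleted) = (4/3)·(1 − 5.36/12.00) = 0.738

Cronbach's alpha = 0.738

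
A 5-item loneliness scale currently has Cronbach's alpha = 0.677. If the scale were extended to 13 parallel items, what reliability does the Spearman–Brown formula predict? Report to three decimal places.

predicted reliability = 0.845

Length factor m = 13/5 = 2.6000
α' = m·α / (1 + (m−1)·α)
   = 13/5 × 0.677 / (1 + (13/5 − 1) × 0.677)
   = 1.7602 / 2.0832 = 0.845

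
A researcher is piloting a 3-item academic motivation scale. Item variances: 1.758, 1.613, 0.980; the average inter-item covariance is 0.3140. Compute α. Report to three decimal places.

α = 0.453

sum of item variances = 1.758 + 1.613 + 0.980 = 4.351
Sum of the 3 distinct covariances = 3 × 0.3140 = 0.9420
total variance = sum of item variances + 2·Σcov = 4.351 + 2 × 0.9420 = 6.2350
α = (3/2)·(1 − 4.351/6.2350) = 0.453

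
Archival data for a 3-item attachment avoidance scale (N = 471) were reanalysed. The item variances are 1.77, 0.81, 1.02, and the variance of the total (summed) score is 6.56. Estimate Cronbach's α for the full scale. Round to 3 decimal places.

ΣVar(i) = 1.77 + 0.81 + 1.02 = 3.60
α = (k/(k−1))·(1 − ΣVar(i)/σ²_total) = (3/2)·(1 − 3.60/6.56) = 0.677

α = 0.677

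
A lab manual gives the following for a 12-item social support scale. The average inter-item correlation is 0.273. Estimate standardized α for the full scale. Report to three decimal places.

standardized α = 0.818

Standardized α = k·r̄ / (1 + (k−1)·r̄) = 12 × 0.273 / (1 + 11 × 0.273)
  = 3.2760 / 4.0030 = 0.818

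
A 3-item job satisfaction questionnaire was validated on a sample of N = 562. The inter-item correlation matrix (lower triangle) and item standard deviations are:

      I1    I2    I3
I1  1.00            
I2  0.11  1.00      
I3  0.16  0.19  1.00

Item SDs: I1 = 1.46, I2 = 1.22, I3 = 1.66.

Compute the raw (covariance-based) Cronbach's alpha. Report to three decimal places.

Σσ²ᵢ = 1.46² + 1.22² + 1.66² = 6.3756
Covariances σ_ij = r_ij · s_i · s_j:
  σ(I1,I2) = 0.11 × 1.46 × 1.22 = 0.1959
  σ(I1,I3) = 0.16 × 1.46 × 1.66 = 0.3878
  σ(I2,I3) = 0.19 × 1.22 × 1.66 = 0.3848
σ²_T = Σσ²ᵢ + 2·Σσ_ij = 6.3756 + 2 × 0.9685 = 8.3126
α = (3/2)·(1 − 6.3756/8.3126) = 0.350

α = 0.350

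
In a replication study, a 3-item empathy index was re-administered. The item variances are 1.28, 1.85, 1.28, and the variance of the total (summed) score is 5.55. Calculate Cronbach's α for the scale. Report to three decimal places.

α = 0.308

sum of item variances = 1.28 + 1.85 + 1.28 = 4.41
α = (k/(k−1))·(1 − sum of item variances/Var(T)) = (3/2)·(1 − 4.41/5.55) = 0.308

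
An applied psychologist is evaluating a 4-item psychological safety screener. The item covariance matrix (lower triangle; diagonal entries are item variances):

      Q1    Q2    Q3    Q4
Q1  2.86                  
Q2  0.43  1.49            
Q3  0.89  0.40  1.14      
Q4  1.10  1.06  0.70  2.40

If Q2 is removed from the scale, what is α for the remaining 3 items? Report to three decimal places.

Remaining items: Q1, Q3, Q4 (k = 3).
sum of item variances = 2.86 + 1.14 + 2.40 = 6.40
Var(T) = 6.40 + 2 × 2.69 = 11.78
α (item deleted) = (3/2)·(1 − 6.40/11.78) = 0.685

α = 0.685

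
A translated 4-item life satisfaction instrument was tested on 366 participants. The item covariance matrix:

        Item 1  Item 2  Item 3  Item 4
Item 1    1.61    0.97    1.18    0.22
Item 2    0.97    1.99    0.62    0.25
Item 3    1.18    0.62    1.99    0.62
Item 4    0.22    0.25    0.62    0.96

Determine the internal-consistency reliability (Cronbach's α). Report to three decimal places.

Cronbach's α = 0.721

Σσᵢ² = 1.61 + 1.99 + 1.99 + 0.96 = 6.55
Sum of off-diagonal covariances = 3.86
total variance = 6.55 + 2 × 3.86 = 14.27
α = (k/(k−1))·(1 − Σσᵢ²/total variance) = (4/3)·(1 − 6.55/14.27) = 0.721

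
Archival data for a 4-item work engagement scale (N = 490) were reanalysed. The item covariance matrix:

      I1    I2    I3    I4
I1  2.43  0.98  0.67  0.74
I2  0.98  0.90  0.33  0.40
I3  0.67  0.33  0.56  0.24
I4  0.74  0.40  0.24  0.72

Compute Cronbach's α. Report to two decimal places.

α = 0.79

Σσᵢ² = 2.43 + 0.90 + 0.56 + 0.72 = 4.61
Sum of off-diagonal covariances = 3.36
Var(T) = 4.61 + 2 × 3.36 = 11.33
α = (k/(k−1))·(1 − Σσᵢ²/Var(T)) = (4/3)·(1 − 4.61/11.33) = 0.79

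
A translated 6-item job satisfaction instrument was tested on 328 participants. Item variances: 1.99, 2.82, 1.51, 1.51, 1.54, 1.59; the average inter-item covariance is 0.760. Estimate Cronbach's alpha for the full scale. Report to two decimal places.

α = 0.81

Σσ²ᵢ = 1.99 + 2.82 + 1.51 + 1.51 + 1.54 + 1.59 = 10.96
Sum of the 15 distinct covariances = 15 × 0.760 = 11.400
σ²_total = Σσ²ᵢ + 2·Σcov = 10.96 + 2 × 11.400 = 33.760
α = (6/5)·(1 − 10.96/33.760) = 0.81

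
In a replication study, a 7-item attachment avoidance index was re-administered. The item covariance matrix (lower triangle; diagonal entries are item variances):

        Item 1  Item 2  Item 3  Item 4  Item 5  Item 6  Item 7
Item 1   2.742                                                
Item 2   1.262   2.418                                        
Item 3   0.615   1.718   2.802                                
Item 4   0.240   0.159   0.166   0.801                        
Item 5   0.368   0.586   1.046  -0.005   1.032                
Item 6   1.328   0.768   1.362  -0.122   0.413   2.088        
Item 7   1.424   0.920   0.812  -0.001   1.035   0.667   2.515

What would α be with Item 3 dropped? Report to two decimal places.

Remaining items: Item 1, Item 2, Item 4, Item 5, Item 6, Item 7 (k = 6).
ΣVar(i) = 2.742 + 2.418 + 0.801 + 1.032 + 2.088 + 2.515 = 11.596
σ²_T = 11.596 + 2 × 9.042 = 29.680
α (item deleted) = (6/5)·(1 − 11.596/29.680) = 0.73

α = 0.73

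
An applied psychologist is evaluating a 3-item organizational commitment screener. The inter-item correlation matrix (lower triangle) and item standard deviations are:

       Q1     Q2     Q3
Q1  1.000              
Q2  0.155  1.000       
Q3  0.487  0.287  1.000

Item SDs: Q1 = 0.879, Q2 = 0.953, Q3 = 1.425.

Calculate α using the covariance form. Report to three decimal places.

Σσ²ᵢ = 0.879² + 0.953² + 1.425² = 3.7115
Covariances σ_ij = r_ij · s_i · s_j:
  σ(Q1,Q2) = 0.155 × 0.879 × 0.953 = 0.1298
  σ(Q1,Q3) = 0.487 × 0.879 × 1.425 = 0.6100
  σ(Q2,Q3) = 0.287 × 0.953 × 1.425 = 0.3898
σ²_T = Σσ²ᵢ + 2·Σσ_ij = 3.7115 + 2 × 1.1296 = 5.9707
α = (3/2)·(1 − 3.7115/5.9707) = 0.568

α = 0.568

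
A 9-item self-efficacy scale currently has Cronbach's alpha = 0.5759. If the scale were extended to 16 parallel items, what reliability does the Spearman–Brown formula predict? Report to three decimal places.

Length factor m = 16/9 = 1.7778
α' = m·α / (1 + (m−1)·α)
   = 16/9 × 0.5759 / (1 + (16/9 − 1) × 0.5759)
   = 1.0238 / 1.4479 = 0.707

predicted reliability = 0.707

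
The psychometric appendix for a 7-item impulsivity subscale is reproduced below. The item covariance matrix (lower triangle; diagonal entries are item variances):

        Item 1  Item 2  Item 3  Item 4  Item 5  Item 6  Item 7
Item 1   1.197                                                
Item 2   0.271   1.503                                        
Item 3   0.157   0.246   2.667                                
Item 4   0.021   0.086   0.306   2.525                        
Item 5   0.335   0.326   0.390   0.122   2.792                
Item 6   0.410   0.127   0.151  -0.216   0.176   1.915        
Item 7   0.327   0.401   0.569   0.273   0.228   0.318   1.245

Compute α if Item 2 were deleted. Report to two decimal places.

Remaining items: Item 1, Item 3, Item 4, Item 5, Item 6, Item 7 (k = 6).
ΣVar(i) = 1.197 + 2.667 + 2.525 + 2.792 + 1.915 + 1.245 = 12.341
σ²_T = 12.341 + 2 × 3.567 = 19.475
α (item deleted) = (6/5)·(1 − 12.341/19.475) = 0.44

α = 0.44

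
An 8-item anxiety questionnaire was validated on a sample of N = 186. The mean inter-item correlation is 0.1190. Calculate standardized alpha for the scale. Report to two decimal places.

standardized alpha = 0.52

Standardized α = k·r̄ / (1 + (k−1)·r̄) = 8 × 0.1190 / (1 + 7 × 0.1190)
  = 0.9520 / 1.8330 = 0.52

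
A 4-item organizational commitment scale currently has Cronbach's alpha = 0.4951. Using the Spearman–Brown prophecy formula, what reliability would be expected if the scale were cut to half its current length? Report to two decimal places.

Length factor m = 1/2
α' = m·α / (1 − (1−m)·α)
   = 1/2 × 0.4951 / (1 − (1 − 1/2) × 0.4951)
   = 0.2475 / 0.7525 = 0.33

predicted reliability = 0.33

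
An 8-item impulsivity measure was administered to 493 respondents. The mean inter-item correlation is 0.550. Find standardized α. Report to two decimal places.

Standardized α = k·r̄ / (1 + (k−1)·r̄) = 8 × 0.550 / (1 + 7 × 0.550)
  = 4.4000 / 4.8500 = 0.91

α = 0.91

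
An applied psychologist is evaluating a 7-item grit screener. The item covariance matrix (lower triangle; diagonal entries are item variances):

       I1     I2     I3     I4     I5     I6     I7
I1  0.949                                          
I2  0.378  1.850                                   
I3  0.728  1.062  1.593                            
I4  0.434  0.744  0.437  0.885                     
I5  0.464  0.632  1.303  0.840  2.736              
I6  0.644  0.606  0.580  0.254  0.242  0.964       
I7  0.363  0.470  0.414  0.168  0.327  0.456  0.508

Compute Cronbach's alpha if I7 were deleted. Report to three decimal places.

α = 0.811

Remaining items: I1, I2, I3, I4, I5, I6 (k = 6).
Σσ²ᵢ = 0.949 + 1.850 + 1.593 + 0.885 + 2.736 + 0.964 = 8.977
Var(T) = 8.977 + 2 × 9.348 = 27.673
α (item deleted) = (6/5)·(1 − 8.977/27.673) = 0.811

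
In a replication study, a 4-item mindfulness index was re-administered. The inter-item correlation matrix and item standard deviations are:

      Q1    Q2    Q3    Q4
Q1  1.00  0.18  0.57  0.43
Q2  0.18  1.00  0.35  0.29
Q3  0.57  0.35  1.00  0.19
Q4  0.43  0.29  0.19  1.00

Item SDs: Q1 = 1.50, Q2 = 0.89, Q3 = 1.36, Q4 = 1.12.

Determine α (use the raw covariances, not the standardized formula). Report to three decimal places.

α = 0.673

Σσ²ᵢ = 1.50² + 0.89² + 1.36² + 1.12² = 6.1461
Covariances σ_ij = r_ij · s_i · s_j:
  σ(Q1,Q2) = 0.18 × 1.50 × 0.89 = 0.2403
  σ(Q1,Q3) = 0.57 × 1.50 × 1.36 = 1.1628
  σ(Q1,Q4) = 0.43 × 1.50 × 1.12 = 0.7224
  σ(Q2,Q3) = 0.35 × 0.89 × 1.36 = 0.4236
  σ(Q2,Q4) = 0.29 × 0.89 × 1.12 = 0.2891
  σ(Q3,Q4) = 0.19 × 1.36 × 1.12 = 0.2894
σ²_T = Σσ²ᵢ + 2·Σσ_ij = 6.1461 + 2 × 3.1276 = 12.4013
α = (4/3)·(1 − 6.1461/12.4013) = 0.673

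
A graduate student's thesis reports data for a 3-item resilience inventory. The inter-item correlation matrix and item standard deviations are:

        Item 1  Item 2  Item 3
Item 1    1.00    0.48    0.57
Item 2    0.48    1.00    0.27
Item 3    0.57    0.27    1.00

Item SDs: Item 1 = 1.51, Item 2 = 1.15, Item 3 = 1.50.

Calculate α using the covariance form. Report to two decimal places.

Σσ²ᵢ = 1.51² + 1.15² + 1.50² = 5.8526
Covariances σ_ij = r_ij · s_i · s_j:
  σ(Item 1,Item 2) = 0.48 × 1.51 × 1.15 = 0.8335
  σ(Item 1,Item 3) = 0.57 × 1.51 × 1.50 = 1.2910
  σ(Item 2,Item 3) = 0.27 × 1.15 × 1.50 = 0.4657
σ²_T = Σσ²ᵢ + 2·Σσ_ij = 5.8526 + 2 × 2.5902 = 11.0330
α = (3/2)·(1 − 5.8526/11.0330) = 0.70

α = 0.70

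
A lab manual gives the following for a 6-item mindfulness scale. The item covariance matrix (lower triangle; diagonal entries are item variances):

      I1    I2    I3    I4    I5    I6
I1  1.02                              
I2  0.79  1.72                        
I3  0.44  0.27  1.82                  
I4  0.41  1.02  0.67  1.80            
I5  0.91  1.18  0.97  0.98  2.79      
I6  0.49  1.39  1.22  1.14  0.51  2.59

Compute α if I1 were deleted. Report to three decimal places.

Remaining items: I2, I3, I4, I5, I6 (k = 5).
Σσ²ᵢ = 1.72 + 1.82 + 1.80 + 2.79 + 2.59 = 10.72
σ²_total = 10.72 + 2 × 9.35 = 29.42
α (item deleted) = (5/4)·(1 − 10.72/29.42) = 0.795

α = 0.795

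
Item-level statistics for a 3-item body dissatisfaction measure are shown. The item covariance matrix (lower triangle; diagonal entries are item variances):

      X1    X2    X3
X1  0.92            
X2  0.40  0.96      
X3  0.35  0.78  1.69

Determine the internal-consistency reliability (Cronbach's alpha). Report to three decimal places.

sum of item variances = 0.92 + 0.96 + 1.69 = 3.57
Σ_{i<j} σ_ij = 1.53
σ²_T = 3.57 + 2 × 1.53 = 6.63
α = (k/(k−1))·(1 − sum of item variances/σ²_T) = (3/2)·(1 − 3.57/6.63) = 0.692

α = 0.692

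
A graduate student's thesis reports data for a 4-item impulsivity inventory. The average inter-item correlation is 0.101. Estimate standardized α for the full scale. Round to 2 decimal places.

standardized α = 0.31

Standardized α = k·r̄ / (1 + (k−1)·r̄) = 4 × 0.101 / (1 + 3 × 0.101)
  = 0.4040 / 1.3030 = 0.31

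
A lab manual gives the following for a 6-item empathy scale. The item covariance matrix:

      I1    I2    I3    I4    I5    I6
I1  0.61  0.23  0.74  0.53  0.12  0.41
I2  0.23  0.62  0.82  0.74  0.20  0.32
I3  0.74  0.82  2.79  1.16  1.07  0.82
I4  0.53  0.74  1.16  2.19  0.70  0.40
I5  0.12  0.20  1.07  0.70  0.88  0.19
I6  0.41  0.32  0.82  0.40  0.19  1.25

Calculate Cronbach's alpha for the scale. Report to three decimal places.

Σσ²ᵢ = 0.61 + 0.62 + 2.79 + 2.19 + 0.88 + 1.25 = 8.34
Σ_{i<j} σ_ij = 8.45
total variance = 8.34 + 2 × 8.45 = 25.24
α = (k/(k−1))·(1 − Σσ²ᵢ/total variance) = (6/5)·(1 − 8.34/25.24) = 0.803

Cronbach's alpha = 0.803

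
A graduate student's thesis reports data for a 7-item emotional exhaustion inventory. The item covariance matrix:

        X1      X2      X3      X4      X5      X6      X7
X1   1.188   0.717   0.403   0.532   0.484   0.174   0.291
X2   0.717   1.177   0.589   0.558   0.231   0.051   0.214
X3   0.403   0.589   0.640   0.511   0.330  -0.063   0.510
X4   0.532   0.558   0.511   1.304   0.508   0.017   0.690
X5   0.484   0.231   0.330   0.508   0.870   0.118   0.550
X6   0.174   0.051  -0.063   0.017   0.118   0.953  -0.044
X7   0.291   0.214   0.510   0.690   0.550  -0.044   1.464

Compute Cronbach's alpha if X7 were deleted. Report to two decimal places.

Cronbach's alpha = 0.75

Remaining items: X1, X2, X3, X4, X5, X6 (k = 6).
ΣVar(i) = 1.188 + 1.177 + 0.640 + 1.304 + 0.870 + 0.953 = 6.132
total variance = 6.132 + 2 × 5.160 = 16.452
α (item deleted) = (6/5)·(1 − 6.132/16.452) = 0.75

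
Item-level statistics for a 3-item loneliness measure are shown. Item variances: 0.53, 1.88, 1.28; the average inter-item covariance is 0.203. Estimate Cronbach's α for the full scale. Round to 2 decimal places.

sum of item variances = 0.53 + 1.88 + 1.28 = 3.69
Sum of the 3 distinct covariances = 3 × 0.203 = 0.609
total variance = sum of item variances + 2·Σcov = 3.69 + 2 × 0.609 = 4.908
α = (3/2)·(1 − 3.69/4.908) = 0.37

Cronbach's α = 0.37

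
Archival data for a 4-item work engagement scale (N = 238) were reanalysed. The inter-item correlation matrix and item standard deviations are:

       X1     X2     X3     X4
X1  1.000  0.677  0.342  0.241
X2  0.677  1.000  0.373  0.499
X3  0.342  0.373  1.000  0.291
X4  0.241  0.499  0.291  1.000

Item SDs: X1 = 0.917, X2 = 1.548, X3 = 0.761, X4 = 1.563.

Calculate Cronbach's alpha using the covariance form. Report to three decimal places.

Σσ²ᵢ = 0.917² + 1.548² + 0.761² + 1.563² = 6.2593
Covariances σ_ij = r_ij · s_i · s_j:
  σ(X1,X2) = 0.677 × 0.917 × 1.548 = 0.9610
  σ(X1,X3) = 0.342 × 0.917 × 0.761 = 0.2387
  σ(X1,X4) = 0.241 × 0.917 × 1.563 = 0.3454
  σ(X2,X3) = 0.373 × 1.548 × 0.761 = 0.4394
  σ(X2,X4) = 0.499 × 1.548 × 1.563 = 1.2073
  σ(X3,X4) = 0.291 × 0.761 × 1.563 = 0.3461
σ²_T = Σσ²ᵢ + 2·Σσ_ij = 6.2593 + 2 × 3.5379 = 13.3351
α = (4/3)·(1 − 6.2593/13.3351) = 0.707

α = 0.707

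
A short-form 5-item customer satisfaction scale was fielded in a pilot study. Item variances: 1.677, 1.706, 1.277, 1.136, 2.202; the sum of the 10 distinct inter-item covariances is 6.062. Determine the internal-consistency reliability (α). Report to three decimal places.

Σσ²ᵢ = 1.677 + 1.706 + 1.277 + 1.136 + 2.202 = 7.998
Sum of distinct covariances = 6.062
σ²_T = Σσ²ᵢ + 2·Σcov = 7.998 + 2 × 6.062 = 20.122
α = (5/4)·(1 − 7.998/20.122) = 0.753

α = 0.753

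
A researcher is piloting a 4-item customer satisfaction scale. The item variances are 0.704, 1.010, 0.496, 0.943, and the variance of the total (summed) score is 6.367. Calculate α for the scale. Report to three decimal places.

α = 0.673

Σσᵢ² = 0.704 + 1.010 + 0.496 + 0.943 = 3.153
α = (k/(k−1))·(1 − Σσᵢ²/Var(T)) = (4/3)·(1 − 3.153/6.367) = 0.673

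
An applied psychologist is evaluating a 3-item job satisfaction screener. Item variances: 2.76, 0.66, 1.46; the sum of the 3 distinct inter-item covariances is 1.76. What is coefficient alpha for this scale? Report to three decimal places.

α = 0.629

Σσ²ᵢ = 2.76 + 0.66 + 1.46 = 4.88
Sum of distinct covariances = 1.76
σ²_T = Σσ²ᵢ + 2·Σcov = 4.88 + 2 × 1.76 = 8.40
α = (3/2)·(1 − 4.88/8.40) = 0.629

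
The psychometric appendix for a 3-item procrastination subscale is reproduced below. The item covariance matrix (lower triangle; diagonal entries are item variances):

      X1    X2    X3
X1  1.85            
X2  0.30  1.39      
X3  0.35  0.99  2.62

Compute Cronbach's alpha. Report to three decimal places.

α = 0.538

sum of item variances = 1.85 + 1.39 + 2.62 = 5.86
Sum of off-diagonal covariances = 1.64
Var(T) = 5.86 + 2 × 1.64 = 9.14
α = (k/(k−1))·(1 − sum of item variances/Var(T)) = (3/2)·(1 − 5.86/9.14) = 0.538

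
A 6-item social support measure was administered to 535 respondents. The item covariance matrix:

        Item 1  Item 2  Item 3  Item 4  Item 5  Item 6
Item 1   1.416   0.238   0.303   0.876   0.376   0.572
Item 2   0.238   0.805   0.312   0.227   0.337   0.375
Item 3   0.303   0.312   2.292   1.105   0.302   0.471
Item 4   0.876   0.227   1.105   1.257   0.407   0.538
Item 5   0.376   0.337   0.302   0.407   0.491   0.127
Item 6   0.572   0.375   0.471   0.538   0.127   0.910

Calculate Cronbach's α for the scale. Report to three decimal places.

Σσ²ᵢ = 1.416 + 0.805 + 2.292 + 1.257 + 0.491 + 0.910 = 7.171
Σ_{i<j} σ_ij = 6.566
Var(T) = 7.171 + 2 × 6.566 = 20.303
α = (k/(k−1))·(1 − Σσ²ᵢ/Var(T)) = (6/5)·(1 − 7.171/20.303) = 0.776

α = 0.776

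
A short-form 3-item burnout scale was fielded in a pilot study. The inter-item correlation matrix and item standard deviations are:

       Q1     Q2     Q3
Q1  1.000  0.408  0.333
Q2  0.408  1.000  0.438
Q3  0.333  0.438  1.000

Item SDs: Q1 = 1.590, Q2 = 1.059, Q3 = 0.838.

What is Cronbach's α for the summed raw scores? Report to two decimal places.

Σσ²ᵢ = 1.590² + 1.059² + 0.838² = 4.3518
Covariances σ_ij = r_ij · s_i · s_j:
  σ(Q1,Q2) = 0.408 × 1.590 × 1.059 = 0.6870
  σ(Q1,Q3) = 0.333 × 1.590 × 0.838 = 0.4437
  σ(Q2,Q3) = 0.438 × 1.059 × 0.838 = 0.3887
σ²_T = Σσ²ᵢ + 2·Σσ_ij = 4.3518 + 2 × 1.5194 = 7.3906
α = (3/2)·(1 − 4.3518/7.3906) = 0.62

Cronbach's α = 0.62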